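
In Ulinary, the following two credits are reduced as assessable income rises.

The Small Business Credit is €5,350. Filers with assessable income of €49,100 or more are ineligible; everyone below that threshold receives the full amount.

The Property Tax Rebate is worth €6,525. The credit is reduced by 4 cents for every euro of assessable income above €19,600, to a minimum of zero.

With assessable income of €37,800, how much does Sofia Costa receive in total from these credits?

€11,147

Small Business Credit: €37,800 is below the €49,100 cutoff, so the full €5,350 applies.
Property Tax Rebate: 4% of the €18,200 excess over €19,600 is €728; credit = €6,525 − €728 = €5,797.
Total: €5,350 + €5,797 = €11,147.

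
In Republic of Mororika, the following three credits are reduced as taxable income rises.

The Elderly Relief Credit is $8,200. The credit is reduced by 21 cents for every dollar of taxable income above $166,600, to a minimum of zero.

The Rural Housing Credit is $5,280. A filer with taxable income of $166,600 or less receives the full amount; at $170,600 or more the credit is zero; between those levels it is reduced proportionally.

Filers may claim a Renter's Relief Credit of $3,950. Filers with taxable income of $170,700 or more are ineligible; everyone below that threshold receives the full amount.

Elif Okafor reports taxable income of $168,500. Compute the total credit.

$14,523

Elderly Relief Credit: 21% of the $1,900 excess over $166,600 is $399; credit = $8,200 − $399 = $7,801.
Rural Housing Credit: $168,500 is $1,900 into a $4,000 phase-out range, leaving 2,100/4,000 of the credit: $5,280 × 2,100/4,000 = $2,772.
Renter's Relief Credit: $168,500 is below the $170,700 cutoff, so the full $3,950 applies.
Total: $7,801 + $2,772 + $3,950 = $14,523.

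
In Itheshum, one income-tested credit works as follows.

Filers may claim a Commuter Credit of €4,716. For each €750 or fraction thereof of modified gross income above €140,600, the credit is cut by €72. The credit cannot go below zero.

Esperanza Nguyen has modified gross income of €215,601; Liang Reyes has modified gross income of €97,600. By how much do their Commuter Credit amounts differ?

Esperanza (€215,601): Commuter Credit: income exceeds €140,600 by €75,001 → 101 increments × €72 = €7,272 ≥ base, so the credit is €0.
Liang (€97,600): Commuter Credit: €97,600 is at or below the €140,600 threshold, so the full €4,716 applies.
Difference: |€0 − €4,716| = €4,716.

€4,716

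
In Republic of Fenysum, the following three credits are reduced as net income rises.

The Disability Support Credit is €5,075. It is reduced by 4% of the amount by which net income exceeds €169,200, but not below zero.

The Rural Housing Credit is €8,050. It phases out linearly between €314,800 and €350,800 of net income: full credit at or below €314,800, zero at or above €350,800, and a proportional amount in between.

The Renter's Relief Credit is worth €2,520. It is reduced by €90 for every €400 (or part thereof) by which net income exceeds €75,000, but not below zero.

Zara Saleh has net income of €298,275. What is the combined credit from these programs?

€8,050

Disability Support Credit: 4% of the €129,075 excess over €169,200 is €5,163 ≥ base, so the credit is €0.
Rural Housing Credit: €298,275 is at or below the €314,800 threshold, so the full €8,050 applies.
Renter's Relief Credit: income exceeds €75,000 by €223,275 → 559 increments × €90 = €50,310 ≥ base, so the credit is €0.
Total: €0 + €8,050 + €0 = €8,050.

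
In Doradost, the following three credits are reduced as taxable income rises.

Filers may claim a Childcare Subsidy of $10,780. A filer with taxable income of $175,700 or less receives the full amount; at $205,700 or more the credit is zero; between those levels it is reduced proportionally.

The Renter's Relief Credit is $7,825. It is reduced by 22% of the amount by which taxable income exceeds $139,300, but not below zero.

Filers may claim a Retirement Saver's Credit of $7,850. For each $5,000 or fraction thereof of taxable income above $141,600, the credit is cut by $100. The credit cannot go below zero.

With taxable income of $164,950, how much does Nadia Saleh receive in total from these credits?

$20,312

Childcare Subsidy: $164,950 is at or below the $175,700 threshold, so the full $10,780 applies.
Renter's Relief Credit: 22% of the $25,650 excess over $139,300 is $5,643; credit = $7,825 − $5,643 = $2,182.
Retirement Saver's Credit: income exceeds $141,600 by $23,350, which is 5 full-or-partial $5,000 increments; reduction = 5 × $100 = $500, leaving $7,350.
Total: $10,780 + $2,182 + $7,350 = $20,312.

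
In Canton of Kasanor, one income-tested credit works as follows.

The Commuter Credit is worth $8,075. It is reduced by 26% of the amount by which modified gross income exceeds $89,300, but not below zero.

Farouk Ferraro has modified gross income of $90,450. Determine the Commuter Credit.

$7,776

Commuter Credit: 26% of the $1,150 excess over $89,300 is $299; credit = $8,075 − $299 = $7,776.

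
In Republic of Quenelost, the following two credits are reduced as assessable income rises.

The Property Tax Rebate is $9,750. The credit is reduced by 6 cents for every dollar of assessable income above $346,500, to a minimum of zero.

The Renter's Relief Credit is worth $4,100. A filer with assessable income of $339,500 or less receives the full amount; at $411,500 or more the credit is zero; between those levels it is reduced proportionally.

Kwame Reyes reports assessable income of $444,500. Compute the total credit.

Property Tax Rebate: 6% of the $98,000 excess over $346,500 is $5,880; credit = $9,750 − $5,880 = $3,870.
Renter's Relief Credit: $444,500 is at or above $411,500, so the credit is $0.
Total: $3,870 + $0 = $3,870.

$3,870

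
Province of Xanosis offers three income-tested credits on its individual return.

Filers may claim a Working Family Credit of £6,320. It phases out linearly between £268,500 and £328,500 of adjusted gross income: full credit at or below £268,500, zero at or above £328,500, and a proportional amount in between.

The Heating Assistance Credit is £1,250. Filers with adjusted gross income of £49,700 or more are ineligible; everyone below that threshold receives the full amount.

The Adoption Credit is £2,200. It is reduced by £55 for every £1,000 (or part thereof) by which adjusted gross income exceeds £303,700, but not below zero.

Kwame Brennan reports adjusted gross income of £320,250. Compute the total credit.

£2,134

Working Family Credit: £320,250 is £51,750 into a £60,000 phase-out range, leaving 8,250/60,000 of the credit: £6,320 × 8,250/60,000 = £869.
Heating Assistance Credit: £320,250 meets or exceeds the £49,700 cutoff, so the credit is £0.
Adoption Credit: income exceeds £303,700 by £16,550, which is 17 full-or-partial £1,000 increments; reduction = 17 × £55 = £935, leaving £1,265.
Total: £869 + £0 + £1,265 = £2,134.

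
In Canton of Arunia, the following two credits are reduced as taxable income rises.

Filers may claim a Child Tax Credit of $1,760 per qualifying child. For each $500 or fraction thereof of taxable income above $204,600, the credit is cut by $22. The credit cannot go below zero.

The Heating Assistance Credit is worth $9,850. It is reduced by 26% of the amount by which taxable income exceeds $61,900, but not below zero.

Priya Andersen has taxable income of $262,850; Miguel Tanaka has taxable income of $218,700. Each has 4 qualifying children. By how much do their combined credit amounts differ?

$1,936

Priya ($262,850): Child Tax Credit: base = 4 × $1,760 = $7,040. income exceeds $204,600 by $58,250, which is 117 full-or-partial $500 increments; reduction = 117 × $22 = $2,574, leaving $4,466. Heating Assistance Credit: 26% of the $200,950 excess over $61,900 is $52,247 ≥ base, so the credit is $0. total $4,466 + $0 = $4,466
Miguel ($218,700): Child Tax Credit: base = 4 × $1,760 = $7,040. income exceeds $204,600 by $14,100, which is 29 full-or-partial $500 increments; reduction = 29 × $22 = $638, leaving $6,402. Heating Assistance Credit: 26% of the $156,800 excess over $61,900 is $40,768 ≥ base, so the credit is $0. total $6,402 + $0 = $6,402
Difference: |$4,466 − $6,402| = $1,936.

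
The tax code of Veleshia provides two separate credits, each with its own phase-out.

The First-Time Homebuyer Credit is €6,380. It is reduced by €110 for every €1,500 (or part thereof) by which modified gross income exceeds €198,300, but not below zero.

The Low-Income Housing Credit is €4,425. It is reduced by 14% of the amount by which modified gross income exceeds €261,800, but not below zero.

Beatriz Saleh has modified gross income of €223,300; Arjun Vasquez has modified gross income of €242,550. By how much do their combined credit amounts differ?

Beatriz (€223,300): First-Time Homebuyer Credit: income exceeds €198,300 by €25,000, which is 17 full-or-partial €1,500 increments; reduction = 17 × €110 = €1,870, leaving €4,510. Low-Income Housing Credit: €223,300 is at or below the €261,800 threshold, so the full €4,425 applies. total €4,510 + €4,425 = €8,935
Arjun (€242,550): First-Time Homebuyer Credit: income exceeds €198,300 by €44,250, which is 30 full-or-partial €1,500 increments; reduction = 30 × €110 = €3,300, leaving €3,080. Low-Income Housing Credit: €242,550 is at or below the €261,800 threshold, so the full €4,425 applies. total €3,080 + €4,425 = €7,505
Difference: |€8,935 − €7,505| = €1,430.

€1,430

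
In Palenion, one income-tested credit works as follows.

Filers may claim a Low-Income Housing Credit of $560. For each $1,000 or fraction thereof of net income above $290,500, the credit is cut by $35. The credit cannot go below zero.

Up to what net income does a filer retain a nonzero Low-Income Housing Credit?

$305,500

After 15 increments the reduction is 15 × $35 = $525, leaving $35; one more increment wipes it out. Increment 15 ends at excess 15 × $1,000 = $15,000, so the highest qualifying income is $290,500 + $15,000 = $305,500.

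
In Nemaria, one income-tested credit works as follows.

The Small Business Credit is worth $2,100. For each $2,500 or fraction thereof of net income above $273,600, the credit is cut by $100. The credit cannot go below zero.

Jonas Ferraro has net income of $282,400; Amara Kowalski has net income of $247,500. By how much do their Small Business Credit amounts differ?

Jonas ($282,400): Small Business Credit: income exceeds $273,600 by $8,800, which is 4 full-or-partial $2,500 increments; reduction = 4 × $100 = $400, leaving $1,700.
Amara ($247,500): Small Business Credit: $247,500 is at or below the $273,600 threshold, so the full $2,100 applies.
Difference: |$1,700 − $2,100| = $400.

$400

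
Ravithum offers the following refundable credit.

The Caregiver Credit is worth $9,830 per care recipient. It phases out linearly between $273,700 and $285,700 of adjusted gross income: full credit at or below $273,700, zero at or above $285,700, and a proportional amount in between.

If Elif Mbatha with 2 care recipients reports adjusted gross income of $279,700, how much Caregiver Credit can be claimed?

$9,830

Caregiver Credit: base = 2 × $9,830 = $19,660. $279,700 is $6,000 into a $12,000 phase-out range, leaving 6,000/12,000 of the credit: $19,660 × 6,000/12,000 = $9,830.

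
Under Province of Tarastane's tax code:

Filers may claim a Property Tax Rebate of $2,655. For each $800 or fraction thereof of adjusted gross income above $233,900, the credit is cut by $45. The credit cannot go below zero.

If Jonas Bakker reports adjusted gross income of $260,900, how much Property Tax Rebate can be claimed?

$1,125

Property Tax Rebate: income exceeds $233,900 by $27,000, which is 34 full-or-partial $800 increments; reduction = 34 × $45 = $1,530, leaving $1,125.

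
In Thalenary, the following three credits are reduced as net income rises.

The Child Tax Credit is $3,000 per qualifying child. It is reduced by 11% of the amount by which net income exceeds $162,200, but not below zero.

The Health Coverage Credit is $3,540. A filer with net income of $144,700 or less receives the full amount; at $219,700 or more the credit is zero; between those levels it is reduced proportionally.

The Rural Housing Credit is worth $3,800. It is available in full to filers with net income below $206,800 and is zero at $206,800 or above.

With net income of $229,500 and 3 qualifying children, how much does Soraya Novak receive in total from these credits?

Child Tax Credit: base = 3 × $3,000 = $9,000. 11% of the $67,300 excess over $162,200 is $7,403; credit = $9,000 − $7,403 = $1,597.
Health Coverage Credit: $229,500 is at or above $219,700, so the credit is $0.
Rural Housing Credit: $229,500 meets or exceeds the $206,800 cutoff, so the credit is $0.
Total: $1,597 + $0 + $0 = $1,597.

$1,597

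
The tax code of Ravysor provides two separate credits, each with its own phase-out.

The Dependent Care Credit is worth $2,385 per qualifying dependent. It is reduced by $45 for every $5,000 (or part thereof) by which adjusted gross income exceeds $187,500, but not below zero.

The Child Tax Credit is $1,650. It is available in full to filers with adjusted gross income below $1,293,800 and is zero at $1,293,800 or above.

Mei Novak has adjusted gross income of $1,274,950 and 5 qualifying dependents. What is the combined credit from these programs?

Dependent Care Credit: base = 5 × $2,385 = $11,925. income exceeds $187,500 by $1,087,450, which is 218 full-or-partial $5,000 increments; reduction = 218 × $45 = $9,810, leaving $2,115.
Child Tax Credit: $1,274,950 is below the $1,293,800 cutoff, so the full $1,650 applies.
Total: $2,115 + $1,650 = $3,765.

$3,765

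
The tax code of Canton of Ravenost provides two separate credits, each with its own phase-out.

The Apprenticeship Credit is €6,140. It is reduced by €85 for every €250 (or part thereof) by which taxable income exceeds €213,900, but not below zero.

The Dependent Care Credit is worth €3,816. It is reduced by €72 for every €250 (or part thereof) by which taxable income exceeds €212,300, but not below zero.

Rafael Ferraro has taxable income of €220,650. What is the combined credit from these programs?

Apprenticeship Credit: income exceeds €213,900 by €6,750, which is 27 full-or-partial €250 increments; reduction = 27 × €85 = €2,295, leaving €3,845.
Dependent Care Credit: income exceeds €212,300 by €8,350, which is 34 full-or-partial €250 increments; reduction = 34 × €72 = €2,448, leaving €1,368.
Total: €3,845 + €1,368 = €5,213.

€5,213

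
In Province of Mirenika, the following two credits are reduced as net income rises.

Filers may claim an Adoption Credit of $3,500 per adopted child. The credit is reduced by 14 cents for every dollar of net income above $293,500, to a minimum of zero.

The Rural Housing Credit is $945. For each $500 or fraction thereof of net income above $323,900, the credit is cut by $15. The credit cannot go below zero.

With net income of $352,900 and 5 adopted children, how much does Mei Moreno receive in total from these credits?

$9,259

Adoption Credit: base = 5 × $3,500 = $17,500. 14% of the $59,400 excess over $293,500 is $8,316; credit = $17,500 − $8,316 = $9,184.
Rural Housing Credit: income exceeds $323,900 by $29,000, which is 58 full-or-partial $500 increments; reduction = 58 × $15 = $870, leaving $75.
Total: $9,184 + $75 = $9,259.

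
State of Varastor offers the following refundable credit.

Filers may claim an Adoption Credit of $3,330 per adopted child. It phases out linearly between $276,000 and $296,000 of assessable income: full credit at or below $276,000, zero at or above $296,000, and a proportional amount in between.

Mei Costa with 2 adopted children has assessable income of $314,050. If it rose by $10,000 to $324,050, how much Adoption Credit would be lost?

$0

At $314,050 — base = 2 × $3,330 = $6,660. $314,050 is at or above $296,000, so the credit is $0.
At $324,050 — base = 2 × $3,330 = $6,660. $324,050 is at or above $296,000, so the credit is $0.
Lost: $0 − $0 = $0.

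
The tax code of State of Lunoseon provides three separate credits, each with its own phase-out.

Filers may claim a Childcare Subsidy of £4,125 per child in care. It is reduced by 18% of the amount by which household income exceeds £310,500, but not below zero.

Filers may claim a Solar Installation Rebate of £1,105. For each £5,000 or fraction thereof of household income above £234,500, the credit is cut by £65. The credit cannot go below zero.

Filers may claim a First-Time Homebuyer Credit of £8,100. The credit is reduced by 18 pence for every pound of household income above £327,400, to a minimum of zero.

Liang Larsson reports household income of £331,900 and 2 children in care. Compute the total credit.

Childcare Subsidy: base = 2 × £4,125 = £8,250. 18% of the £21,400 excess over £310,500 is £3,852; credit = £8,250 − £3,852 = £4,398.
Solar Installation Rebate: income exceeds £234,500 by £97,400 → 20 increments × £65 = £1,300 ≥ base, so the credit is £0.
First-Time Homebuyer Credit: 18% of the £4,500 excess over £327,400 is £810; credit = £8,100 − £810 = £7,290.
Total: £4,398 + £0 + £7,290 = £11,688.

£11,688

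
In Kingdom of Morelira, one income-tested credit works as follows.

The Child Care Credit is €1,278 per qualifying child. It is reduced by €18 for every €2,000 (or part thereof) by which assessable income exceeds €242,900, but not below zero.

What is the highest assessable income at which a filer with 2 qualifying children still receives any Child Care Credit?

€524,900

Full credit = 2 × €1,278 = €2,556.
After 141 increments the reduction is 141 × €18 = €2,538, leaving €18; one more increment wipes it out. Increment 141 ends at excess 141 × €2,000 = €282,000, so the highest qualifying income is €242,900 + €282,000 = €524,900.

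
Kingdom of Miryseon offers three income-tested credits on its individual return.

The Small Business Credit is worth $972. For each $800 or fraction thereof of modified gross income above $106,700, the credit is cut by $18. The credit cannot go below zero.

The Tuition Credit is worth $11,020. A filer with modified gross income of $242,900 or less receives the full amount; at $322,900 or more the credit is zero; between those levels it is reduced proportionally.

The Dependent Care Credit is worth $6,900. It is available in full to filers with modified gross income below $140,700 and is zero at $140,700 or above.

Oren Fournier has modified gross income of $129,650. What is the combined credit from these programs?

$18,370

Small Business Credit: income exceeds $106,700 by $22,950, which is 29 full-or-partial $800 increments; reduction = 29 × $18 = $522, leaving $450.
Tuition Credit: $129,650 is at or below the $242,900 threshold, so the full $11,020 applies.
Dependent Care Credit: $129,650 is below the $140,700 cutoff, so the full $6,900 applies.
Total: $450 + $11,020 + $6,900 = $18,370.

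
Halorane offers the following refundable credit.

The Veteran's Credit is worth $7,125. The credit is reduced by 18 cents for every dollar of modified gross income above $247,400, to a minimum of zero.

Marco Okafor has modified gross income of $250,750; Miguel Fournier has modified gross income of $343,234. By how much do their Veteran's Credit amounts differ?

Marco ($250,750): Veteran's Credit: 18% of the $3,350 excess over $247,400 is $603; credit = $7,125 − $603 = $6,522.
Miguel ($343,234): Veteran's Credit: 18% of the $95,834 excess over $247,400 is $17,250.12 ≥ base, so the credit is $0.
Difference: |$6,522 − $0| = $6,522.

$6,522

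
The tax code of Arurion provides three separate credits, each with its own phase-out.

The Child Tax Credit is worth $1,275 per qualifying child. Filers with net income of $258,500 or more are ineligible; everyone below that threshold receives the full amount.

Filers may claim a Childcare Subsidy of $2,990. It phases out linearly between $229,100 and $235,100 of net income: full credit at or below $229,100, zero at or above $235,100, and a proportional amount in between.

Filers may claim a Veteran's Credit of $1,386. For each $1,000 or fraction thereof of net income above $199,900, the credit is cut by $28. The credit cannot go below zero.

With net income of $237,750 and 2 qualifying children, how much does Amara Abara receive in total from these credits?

Child Tax Credit: base = 2 × $1,275 = $2,550. $237,750 is below the $258,500 cutoff, so the full $2,550 applies.
Childcare Subsidy: $237,750 is at or above $235,100, so the credit is $0.
Veteran's Credit: income exceeds $199,900 by $37,850, which is 38 full-or-partial $1,000 increments; reduction = 38 × $28 = $1,064, leaving $322.
Total: $2,550 + $0 + $322 = $2,872.

$2,872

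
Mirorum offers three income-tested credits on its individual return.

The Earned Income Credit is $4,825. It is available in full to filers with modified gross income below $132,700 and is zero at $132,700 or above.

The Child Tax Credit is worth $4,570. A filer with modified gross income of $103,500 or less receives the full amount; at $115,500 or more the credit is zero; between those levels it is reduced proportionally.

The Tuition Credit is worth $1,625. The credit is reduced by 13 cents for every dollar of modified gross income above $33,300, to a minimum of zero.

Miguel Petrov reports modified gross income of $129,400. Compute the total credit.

Earned Income Credit: $129,400 is below the $132,700 cutoff, so the full $4,825 applies.
Child Tax Credit: $129,400 is at or above $115,500, so the credit is $0.
Tuition Credit: 13% of the $96,100 excess over $33,300 is $12,493 ≥ base, so the credit is $0.
Total: $4,825 + $0 + $0 = $4,825.

$4,825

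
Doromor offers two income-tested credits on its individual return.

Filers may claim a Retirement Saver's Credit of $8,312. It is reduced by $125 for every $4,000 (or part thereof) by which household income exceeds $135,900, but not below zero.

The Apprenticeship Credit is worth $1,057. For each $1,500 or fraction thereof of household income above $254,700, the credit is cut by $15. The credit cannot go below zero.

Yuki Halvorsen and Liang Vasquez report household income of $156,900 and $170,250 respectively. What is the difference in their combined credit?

$375

Yuki ($156,900): Retirement Saver's Credit: income exceeds $135,900 by $21,000, which is 6 full-or-partial $4,000 increments; reduction = 6 × $125 = $750, leaving $7,562. Apprenticeship Credit: $156,900 is at or below the $254,700 threshold, so the full $1,057 applies. total $7,562 + $1,057 = $8,619
Liang ($170,250): Retirement Saver's Credit: income exceeds $135,900 by $34,350, which is 9 full-or-partial $4,000 increments; reduction = 9 × $125 = $1,125, leaving $7,187. Apprenticeship Credit: $170,250 is at or below the $254,700 threshold, so the full $1,057 applies. total $7,187 + $1,057 = $8,244
Difference: |$8,619 − $8,244| = $375.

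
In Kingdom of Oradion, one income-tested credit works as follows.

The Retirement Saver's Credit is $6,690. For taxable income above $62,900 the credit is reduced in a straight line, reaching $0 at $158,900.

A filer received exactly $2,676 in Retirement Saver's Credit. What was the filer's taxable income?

$2,676 is 2,676/6,690 of the full $6,690, so 4,014/6,690 of the $96,000 range has been used: income = $62,900 + $96,000 × 4,014/6,690 = $120,500.

$120,500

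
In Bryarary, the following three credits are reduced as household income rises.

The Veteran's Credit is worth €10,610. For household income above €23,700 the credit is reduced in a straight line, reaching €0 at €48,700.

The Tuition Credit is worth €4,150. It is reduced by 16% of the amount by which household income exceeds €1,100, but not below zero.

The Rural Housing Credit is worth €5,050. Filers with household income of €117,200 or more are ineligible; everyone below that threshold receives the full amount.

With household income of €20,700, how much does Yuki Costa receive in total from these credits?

€16,674

Veteran's Credit: €20,700 is at or below the €23,700 threshold, so the full €10,610 applies.
Tuition Credit: 16% of the €19,600 excess over €1,100 is €3,136; credit = €4,150 − €3,136 = €1,014.
Rural Housing Credit: €20,700 is below the €117,200 cutoff, so the full €5,050 applies.
Total: €10,610 + €1,014 + €5,050 = €16,674.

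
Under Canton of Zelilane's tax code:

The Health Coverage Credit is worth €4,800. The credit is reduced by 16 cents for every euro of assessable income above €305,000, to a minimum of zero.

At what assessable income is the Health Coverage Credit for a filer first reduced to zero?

The credit falls by 16% of each euro above €305,000, so it reaches zero when the excess is €4,800 / 16% = €30,000: income = €305,000 + €30,000 = €335,000.

€335,000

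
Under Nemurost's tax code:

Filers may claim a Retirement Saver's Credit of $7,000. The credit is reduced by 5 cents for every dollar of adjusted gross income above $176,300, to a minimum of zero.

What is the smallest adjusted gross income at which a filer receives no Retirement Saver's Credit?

$316,300

The credit falls by 5% of each dollar above $176,300, so it reaches zero when the excess is $7,000 / 5% = $140,000: income = $176,300 + $140,000 = $316,300.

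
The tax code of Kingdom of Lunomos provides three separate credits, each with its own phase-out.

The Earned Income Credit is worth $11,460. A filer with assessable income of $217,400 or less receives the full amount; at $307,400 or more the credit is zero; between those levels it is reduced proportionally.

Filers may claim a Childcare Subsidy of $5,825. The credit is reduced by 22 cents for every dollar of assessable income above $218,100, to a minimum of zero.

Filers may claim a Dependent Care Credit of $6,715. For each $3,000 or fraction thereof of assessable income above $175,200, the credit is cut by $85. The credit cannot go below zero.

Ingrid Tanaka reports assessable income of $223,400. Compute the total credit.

Earned Income Credit: $223,400 is $6,000 into a $90,000 phase-out range, leaving 84,000/90,000 of the credit: $11,460 × 84,000/90,000 = $10,696.
Childcare Subsidy: 22% of the $5,300 excess over $218,100 is $1,166; credit = $5,825 − $1,166 = $4,659.
Dependent Care Credit: income exceeds $175,200 by $48,200, which is 17 full-or-partial $3,000 increments; reduction = 17 × $85 = $1,445, leaving $5,270.
Total: $10,696 + $4,659 + $5,270 = $20,625.

$20,625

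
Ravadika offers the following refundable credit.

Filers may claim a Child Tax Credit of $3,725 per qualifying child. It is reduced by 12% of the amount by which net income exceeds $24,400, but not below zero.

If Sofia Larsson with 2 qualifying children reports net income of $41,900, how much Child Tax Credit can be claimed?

Child Tax Credit: base = 2 × $3,725 = $7,450. 12% of the $17,500 excess over $24,400 is $2,100; credit = $7,450 − $2,100 = $5,350.

$5,350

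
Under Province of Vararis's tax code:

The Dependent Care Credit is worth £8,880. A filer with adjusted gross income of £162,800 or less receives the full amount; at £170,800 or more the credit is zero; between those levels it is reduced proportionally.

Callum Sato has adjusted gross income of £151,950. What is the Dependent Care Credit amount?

£8,880

Dependent Care Credit: £151,950 is at or below the £162,800 threshold, so the full £8,880 applies.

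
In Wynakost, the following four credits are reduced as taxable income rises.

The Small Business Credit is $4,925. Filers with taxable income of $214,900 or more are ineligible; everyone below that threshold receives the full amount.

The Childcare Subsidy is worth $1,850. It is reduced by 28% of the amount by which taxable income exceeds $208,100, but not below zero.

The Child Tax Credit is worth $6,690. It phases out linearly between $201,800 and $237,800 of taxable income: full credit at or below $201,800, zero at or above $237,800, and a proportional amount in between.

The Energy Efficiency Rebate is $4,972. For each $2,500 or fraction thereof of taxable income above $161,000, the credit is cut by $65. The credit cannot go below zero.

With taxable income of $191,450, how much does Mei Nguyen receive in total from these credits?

$17,592

Small Business Credit: $191,450 is below the $214,900 cutoff, so the full $4,925 applies.
Childcare Subsidy: $191,450 is at or below the $208,100 threshold, so the full $1,850 applies.
Child Tax Credit: $191,450 is at or below the $201,800 threshold, so the full $6,690 applies.
Energy Efficiency Rebate: income exceeds $161,000 by $30,450, which is 13 full-or-partial $2,500 increments; reduction = 13 × $65 = $845, leaving $4,127.
Total: $4,925 + $1,850 + $6,690 + $4,127 = $17,592.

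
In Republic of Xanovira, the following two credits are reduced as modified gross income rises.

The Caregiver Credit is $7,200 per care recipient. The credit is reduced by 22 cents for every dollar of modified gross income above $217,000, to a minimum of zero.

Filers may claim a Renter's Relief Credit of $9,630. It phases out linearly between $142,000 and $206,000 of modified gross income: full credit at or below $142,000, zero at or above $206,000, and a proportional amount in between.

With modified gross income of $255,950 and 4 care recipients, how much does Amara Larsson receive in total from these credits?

Caregiver Credit: base = 4 × $7,200 = $28,800. 22% of the $38,950 excess over $217,000 is $8,569; credit = $28,800 − $8,569 = $20,231.
Renter's Relief Credit: $255,950 is at or above $206,000, so the credit is $0.
Total: $20,231 + $0 = $20,231.

$20,231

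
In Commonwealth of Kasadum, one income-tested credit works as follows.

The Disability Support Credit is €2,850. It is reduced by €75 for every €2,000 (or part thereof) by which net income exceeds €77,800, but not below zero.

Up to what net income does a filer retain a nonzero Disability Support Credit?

€151,800

After 37 increments the reduction is 37 × €75 = €2,775, leaving €75; one more increment wipes it out. Increment 37 ends at excess 37 × €2,000 = €74,000, so the highest qualifying income is €77,800 + €74,000 = €151,800.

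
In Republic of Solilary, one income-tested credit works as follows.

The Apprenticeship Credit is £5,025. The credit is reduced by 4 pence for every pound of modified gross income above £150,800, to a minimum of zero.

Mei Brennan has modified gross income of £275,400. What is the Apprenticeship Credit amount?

Apprenticeship Credit: 4% of the £124,600 excess over £150,800 is £4,984; credit = £5,025 − £4,984 = £41.

£41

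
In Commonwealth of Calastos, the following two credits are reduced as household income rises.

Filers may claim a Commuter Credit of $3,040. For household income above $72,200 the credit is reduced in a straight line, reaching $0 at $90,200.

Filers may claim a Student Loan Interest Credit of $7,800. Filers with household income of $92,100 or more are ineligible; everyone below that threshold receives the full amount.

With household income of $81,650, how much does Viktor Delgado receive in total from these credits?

Commuter Credit: $81,650 is $9,450 into a $18,000 phase-out range, leaving 8,550/18,000 of the credit: $3,040 × 8,550/18,000 = $1,444.
Student Loan Interest Credit: $81,650 is below the $92,100 cutoff, so the full $7,800 applies.
Total: $1,444 + $7,800 = $9,244.

$9,244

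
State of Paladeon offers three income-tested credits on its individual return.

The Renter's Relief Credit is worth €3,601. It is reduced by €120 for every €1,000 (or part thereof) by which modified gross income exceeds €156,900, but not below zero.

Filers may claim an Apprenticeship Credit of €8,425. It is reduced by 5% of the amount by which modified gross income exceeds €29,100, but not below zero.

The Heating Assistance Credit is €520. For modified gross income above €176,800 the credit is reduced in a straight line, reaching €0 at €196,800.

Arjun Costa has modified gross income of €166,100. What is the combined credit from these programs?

€4,496

Renter's Relief Credit: income exceeds €156,900 by €9,200, which is 10 full-or-partial €1,000 increments; reduction = 10 × €120 = €1,200, leaving €2,401.
Apprenticeship Credit: 5% of the €137,000 excess over €29,100 is €6,850; credit = €8,425 − €6,850 = €1,575.
Heating Assistance Credit: €166,100 is at or below the €176,800 threshold, so the full €520 applies.
Total: €2,401 + €1,575 + €520 = €4,496.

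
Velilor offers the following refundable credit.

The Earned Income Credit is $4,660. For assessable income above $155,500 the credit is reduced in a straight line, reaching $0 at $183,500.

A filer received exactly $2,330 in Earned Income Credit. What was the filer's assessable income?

$2,330 is 2,330/4,660 of the full $4,660, so 2,330/4,660 of the $28,000 range has been used: income = $155,500 + $28,000 × 2,330/4,660 = $169,500.

$169,500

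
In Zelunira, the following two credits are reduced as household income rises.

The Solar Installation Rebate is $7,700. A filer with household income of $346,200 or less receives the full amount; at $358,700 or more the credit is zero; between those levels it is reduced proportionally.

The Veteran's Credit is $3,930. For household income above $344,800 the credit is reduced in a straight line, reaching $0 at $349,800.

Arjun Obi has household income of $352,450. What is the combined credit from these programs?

$3,850

Solar Installation Rebate: $352,450 is $6,250 into a $12,500 phase-out range, leaving 6,250/12,500 of the credit: $7,700 × 6,250/12,500 = $3,850.
Veteran's Credit: $352,450 is at or above $349,800, so the credit is $0.
Total: $3,850 + $0 = $3,850.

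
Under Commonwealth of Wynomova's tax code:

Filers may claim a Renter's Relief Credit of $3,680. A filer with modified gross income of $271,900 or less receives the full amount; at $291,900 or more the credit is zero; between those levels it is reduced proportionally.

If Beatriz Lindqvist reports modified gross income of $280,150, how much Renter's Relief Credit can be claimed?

Renter's Relief Credit: $280,150 is $8,250 into a $20,000 phase-out range, leaving 11,750/20,000 of the credit: $3,680 × 11,750/20,000 = $2,162.

$2,162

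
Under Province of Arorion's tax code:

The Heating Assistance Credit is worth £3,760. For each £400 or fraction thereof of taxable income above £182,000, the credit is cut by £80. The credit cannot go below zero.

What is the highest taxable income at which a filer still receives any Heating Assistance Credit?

After 46 increments the reduction is 46 × £80 = £3,680, leaving £80; one more increment wipes it out. Increment 46 ends at excess 46 × £400 = £18,400, so the highest qualifying income is £182,000 + £18,400 = £200,400.

£200,400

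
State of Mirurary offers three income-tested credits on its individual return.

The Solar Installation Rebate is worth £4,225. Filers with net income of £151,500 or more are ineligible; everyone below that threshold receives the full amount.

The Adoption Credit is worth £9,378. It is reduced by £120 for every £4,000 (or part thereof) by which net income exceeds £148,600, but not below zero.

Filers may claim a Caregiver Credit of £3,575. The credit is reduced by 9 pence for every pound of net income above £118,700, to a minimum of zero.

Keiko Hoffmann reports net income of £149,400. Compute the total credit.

Solar Installation Rebate: £149,400 is below the £151,500 cutoff, so the full £4,225 applies.
Adoption Credit: income exceeds £148,600 by £800, which is 1 full-or-partial £4,000 increment; reduction = 1 × £120 = £120, leaving £9,258.
Caregiver Credit: 9% of the £30,700 excess over £118,700 is £2,763; credit = £3,575 − £2,763 = £812.
Total: £4,225 + £9,258 + £812 = £14,295.

£14,295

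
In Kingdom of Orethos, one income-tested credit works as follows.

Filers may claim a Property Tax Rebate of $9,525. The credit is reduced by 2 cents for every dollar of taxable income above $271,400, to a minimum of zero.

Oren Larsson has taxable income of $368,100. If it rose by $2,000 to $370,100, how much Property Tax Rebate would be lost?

At $368,100 — 2% of the $96,700 excess over $271,400 is $1,934; credit = $9,525 − $1,934 = $7,591.
At $370,100 — 2% of the $98,700 excess over $271,400 is $1,974; credit = $9,525 − $1,974 = $7,551.
Lost: $7,591 − $7,551 = $40.

$40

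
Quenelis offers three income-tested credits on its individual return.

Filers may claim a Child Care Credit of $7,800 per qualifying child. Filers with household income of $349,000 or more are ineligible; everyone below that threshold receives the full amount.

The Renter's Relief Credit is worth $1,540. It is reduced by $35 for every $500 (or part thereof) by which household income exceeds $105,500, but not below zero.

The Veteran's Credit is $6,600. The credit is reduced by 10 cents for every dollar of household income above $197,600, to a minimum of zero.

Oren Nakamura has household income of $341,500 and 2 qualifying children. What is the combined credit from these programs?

Child Care Credit: base = 2 × $7,800 = $15,600. $341,500 is below the $349,000 cutoff, so the full $15,600 applies.
Renter's Relief Credit: income exceeds $105,500 by $236,000 → 472 increments × $35 = $16,520 ≥ base, so the credit is $0.
Veteran's Credit: 10% of the $143,900 excess over $197,600 is $14,390 ≥ base, so the credit is $0.
Total: $15,600 + $0 + $0 = $15,600.

$15,600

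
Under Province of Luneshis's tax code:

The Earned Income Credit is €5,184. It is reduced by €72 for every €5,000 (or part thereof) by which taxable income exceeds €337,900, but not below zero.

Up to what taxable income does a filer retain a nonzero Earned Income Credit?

After 71 increments the reduction is 71 × €72 = €5,112, leaving €72; one more increment wipes it out. Increment 71 ends at excess 71 × €5,000 = €355,000, so the highest qualifying income is €337,900 + €355,000 = €692,900.

€692,900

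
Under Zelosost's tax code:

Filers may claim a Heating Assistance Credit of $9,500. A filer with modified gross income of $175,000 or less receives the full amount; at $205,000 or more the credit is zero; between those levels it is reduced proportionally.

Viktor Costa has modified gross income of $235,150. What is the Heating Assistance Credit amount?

$0

Heating Assistance Credit: $235,150 is at or above $205,000, so the credit is $0.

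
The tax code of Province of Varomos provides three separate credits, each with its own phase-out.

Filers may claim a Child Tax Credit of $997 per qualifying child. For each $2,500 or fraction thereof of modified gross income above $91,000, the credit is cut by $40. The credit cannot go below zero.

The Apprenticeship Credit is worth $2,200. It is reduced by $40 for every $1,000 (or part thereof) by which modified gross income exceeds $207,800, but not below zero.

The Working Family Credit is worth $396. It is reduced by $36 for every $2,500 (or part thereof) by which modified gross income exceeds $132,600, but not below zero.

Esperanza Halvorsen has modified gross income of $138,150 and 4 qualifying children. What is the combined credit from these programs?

$5,716

Child Tax Credit: base = 4 × $997 = $3,988. income exceeds $91,000 by $47,150, which is 19 full-or-partial $2,500 increments; reduction = 19 × $40 = $760, leaving $3,228.
Apprenticeship Credit: $138,150 is at or below the $207,800 threshold, so the full $2,200 applies.
Working Family Credit: income exceeds $132,600 by $5,550, which is 3 full-or-partial $2,500 increments; reduction = 3 × $36 = $108, leaving $288.
Total: $3,228 + $2,200 + $288 = $5,716.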